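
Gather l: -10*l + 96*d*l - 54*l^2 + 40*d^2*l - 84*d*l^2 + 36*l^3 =36*l^3 + l^2*(-84*d - 54) + l*(40*d^2 + 96*d - 10)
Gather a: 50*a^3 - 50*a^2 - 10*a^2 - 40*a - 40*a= 50*a^3 - 60*a^2 - 80*a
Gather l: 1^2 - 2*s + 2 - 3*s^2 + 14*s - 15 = -3*s^2 + 12*s - 12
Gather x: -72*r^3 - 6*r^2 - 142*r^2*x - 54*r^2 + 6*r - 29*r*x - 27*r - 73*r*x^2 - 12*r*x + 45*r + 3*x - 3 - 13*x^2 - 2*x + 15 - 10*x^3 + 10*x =-72*r^3 - 60*r^2 + 24*r - 10*x^3 + x^2*(-73*r - 13) + x*(-142*r^2 - 41*r + 11) + 12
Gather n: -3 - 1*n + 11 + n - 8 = 0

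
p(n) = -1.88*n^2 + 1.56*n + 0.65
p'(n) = 1.56 - 3.76*n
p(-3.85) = -33.22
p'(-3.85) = 16.04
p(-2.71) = -17.38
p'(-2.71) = 11.75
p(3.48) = -16.69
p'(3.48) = -11.52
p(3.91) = -21.99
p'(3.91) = -13.14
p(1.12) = 0.04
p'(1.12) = -2.65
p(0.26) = 0.93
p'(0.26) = 0.58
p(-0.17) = 0.33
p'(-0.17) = 2.20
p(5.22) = -42.43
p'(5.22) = -18.07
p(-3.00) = -20.95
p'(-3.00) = 12.84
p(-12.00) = -288.79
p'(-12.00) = 46.68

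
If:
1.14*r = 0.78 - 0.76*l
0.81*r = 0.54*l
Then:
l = 0.51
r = 0.34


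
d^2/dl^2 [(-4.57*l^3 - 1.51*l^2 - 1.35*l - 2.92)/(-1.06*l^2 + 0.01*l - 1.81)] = (-14.469358*l^3 + 1.80665400000001*l^2 + 74.10429*l - 1.261348)/(1.191016*l^6 - 0.033708*l^5 + 6.101466*l^4 - 0.115117*l^3 + 10.418541*l^2 - 0.098283*l + 5.929741)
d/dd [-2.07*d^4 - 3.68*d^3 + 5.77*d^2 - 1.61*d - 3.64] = -8.28*d^3 - 11.04*d^2 + 11.54*d - 1.61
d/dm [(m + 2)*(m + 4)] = 2*m + 6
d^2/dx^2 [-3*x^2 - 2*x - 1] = -6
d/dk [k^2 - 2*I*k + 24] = 2*k - 2*I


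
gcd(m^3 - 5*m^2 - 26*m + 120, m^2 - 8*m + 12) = m - 6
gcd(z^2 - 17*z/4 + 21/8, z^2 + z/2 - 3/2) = 1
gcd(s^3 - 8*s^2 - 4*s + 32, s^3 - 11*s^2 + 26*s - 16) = s^2 - 10*s + 16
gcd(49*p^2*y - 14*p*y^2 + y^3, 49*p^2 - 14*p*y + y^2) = 49*p^2 - 14*p*y + y^2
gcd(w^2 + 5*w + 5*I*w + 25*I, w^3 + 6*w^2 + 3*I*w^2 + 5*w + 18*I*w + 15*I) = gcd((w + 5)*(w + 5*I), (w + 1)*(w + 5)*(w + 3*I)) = w + 5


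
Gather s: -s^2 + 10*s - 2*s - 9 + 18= -s^2 + 8*s + 9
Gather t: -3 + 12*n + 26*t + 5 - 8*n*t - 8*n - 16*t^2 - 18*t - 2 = 4*n - 16*t^2 + t*(8 - 8*n)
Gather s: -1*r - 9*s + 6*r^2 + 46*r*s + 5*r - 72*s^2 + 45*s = 6*r^2 + 4*r - 72*s^2 + s*(46*r + 36)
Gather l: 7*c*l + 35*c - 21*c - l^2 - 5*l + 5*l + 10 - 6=7*c*l + 14*c - l^2 + 4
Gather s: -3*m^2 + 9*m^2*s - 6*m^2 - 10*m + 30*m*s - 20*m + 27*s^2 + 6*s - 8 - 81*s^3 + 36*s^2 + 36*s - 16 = -9*m^2 - 30*m - 81*s^3 + 63*s^2 + s*(9*m^2 + 30*m + 42) - 24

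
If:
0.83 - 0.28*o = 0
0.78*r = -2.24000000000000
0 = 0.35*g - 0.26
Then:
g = 0.74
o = 2.96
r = -2.87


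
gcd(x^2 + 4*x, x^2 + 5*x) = x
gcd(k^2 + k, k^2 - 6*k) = k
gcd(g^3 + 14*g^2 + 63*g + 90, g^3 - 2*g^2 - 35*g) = g + 5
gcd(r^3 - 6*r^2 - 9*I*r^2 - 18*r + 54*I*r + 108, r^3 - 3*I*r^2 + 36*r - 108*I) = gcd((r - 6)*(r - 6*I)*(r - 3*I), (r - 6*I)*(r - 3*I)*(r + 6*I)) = r^2 - 9*I*r - 18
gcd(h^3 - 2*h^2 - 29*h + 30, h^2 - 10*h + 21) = 1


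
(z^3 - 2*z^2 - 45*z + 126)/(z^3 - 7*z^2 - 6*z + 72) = (z^2 + 4*z - 21)/(z^2 - z - 12)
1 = 1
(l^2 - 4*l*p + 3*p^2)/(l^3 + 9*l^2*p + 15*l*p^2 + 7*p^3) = (l^2 - 4*l*p + 3*p^2)/(l^3 + 9*l^2*p + 15*l*p^2 + 7*p^3)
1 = 1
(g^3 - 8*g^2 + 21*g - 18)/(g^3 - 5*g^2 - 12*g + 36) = (g^2 - 6*g + 9)/(g^2 - 3*g - 18)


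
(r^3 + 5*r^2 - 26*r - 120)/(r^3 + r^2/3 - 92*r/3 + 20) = 3*(r + 4)/(3*r - 2)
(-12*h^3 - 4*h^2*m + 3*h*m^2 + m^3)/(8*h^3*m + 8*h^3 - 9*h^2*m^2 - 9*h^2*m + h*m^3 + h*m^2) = (-12*h^3 - 4*h^2*m + 3*h*m^2 + m^3)/(h*(8*h^2*m + 8*h^2 - 9*h*m^2 - 9*h*m + m^3 + m^2))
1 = 1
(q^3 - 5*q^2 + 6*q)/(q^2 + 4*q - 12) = q*(q - 3)/(q + 6)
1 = 1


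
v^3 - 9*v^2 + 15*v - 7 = (v - 7)*(v - 1)^2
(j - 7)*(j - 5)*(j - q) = j^3 - j^2*q - 12*j^2 + 12*j*q + 35*j - 35*q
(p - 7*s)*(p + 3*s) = p^2 - 4*p*s - 21*s^2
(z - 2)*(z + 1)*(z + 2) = z^3 + z^2 - 4*z - 4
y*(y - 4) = y^2 - 4*y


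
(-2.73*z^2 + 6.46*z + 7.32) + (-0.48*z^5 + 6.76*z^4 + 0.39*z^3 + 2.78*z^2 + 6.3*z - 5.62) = -0.48*z^5 + 6.76*z^4 + 0.39*z^3 + 0.0499999999999998*z^2 + 12.76*z + 1.7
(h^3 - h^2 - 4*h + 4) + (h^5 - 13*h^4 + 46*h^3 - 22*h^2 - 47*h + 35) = h^5 - 13*h^4 + 47*h^3 - 23*h^2 - 51*h + 39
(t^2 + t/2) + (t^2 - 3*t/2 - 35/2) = 2*t^2 - t - 35/2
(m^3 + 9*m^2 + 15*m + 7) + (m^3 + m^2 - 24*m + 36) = 2*m^3 + 10*m^2 - 9*m + 43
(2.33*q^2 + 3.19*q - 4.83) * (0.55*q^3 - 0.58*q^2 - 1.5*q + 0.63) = 1.2815*q^5 + 0.4031*q^4 - 8.0017*q^3 - 0.515700000000001*q^2 + 9.2547*q - 3.0429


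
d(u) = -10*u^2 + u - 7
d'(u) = 1 - 20*u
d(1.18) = -19.74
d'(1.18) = -22.60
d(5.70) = -326.20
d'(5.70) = -113.00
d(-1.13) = -20.90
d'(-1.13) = 23.60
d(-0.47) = -9.68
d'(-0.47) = 10.40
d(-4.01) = -171.81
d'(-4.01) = 81.20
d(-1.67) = -36.56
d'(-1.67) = 34.40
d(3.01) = -94.59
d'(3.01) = -59.20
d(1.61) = -31.31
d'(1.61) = -31.20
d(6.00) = -361.00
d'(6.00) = -119.00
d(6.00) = -361.00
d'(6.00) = -119.00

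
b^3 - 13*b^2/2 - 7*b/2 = b*(b - 7)*(b + 1/2)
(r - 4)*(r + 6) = r^2 + 2*r - 24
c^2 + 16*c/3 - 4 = (c - 2/3)*(c + 6)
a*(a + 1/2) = a^2 + a/2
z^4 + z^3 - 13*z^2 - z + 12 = (z - 3)*(z - 1)*(z + 1)*(z + 4)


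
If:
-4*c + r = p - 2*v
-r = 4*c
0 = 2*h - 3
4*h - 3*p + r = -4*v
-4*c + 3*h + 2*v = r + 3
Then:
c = -3/8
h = 3/2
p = 3/2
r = 3/2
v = -3/4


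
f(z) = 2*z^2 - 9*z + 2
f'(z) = 4*z - 9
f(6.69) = 31.30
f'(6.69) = 17.76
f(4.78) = 4.68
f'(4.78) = 10.12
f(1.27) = -6.20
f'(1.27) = -3.92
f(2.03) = -8.03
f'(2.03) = -0.88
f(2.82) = -7.48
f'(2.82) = 2.28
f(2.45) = -8.04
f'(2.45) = 0.80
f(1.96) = -7.96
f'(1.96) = -1.16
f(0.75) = -3.62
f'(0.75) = -6.00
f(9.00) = 83.00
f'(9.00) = 27.00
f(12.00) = 182.00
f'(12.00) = 39.00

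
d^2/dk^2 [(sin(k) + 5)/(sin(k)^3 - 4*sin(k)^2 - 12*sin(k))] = (-4*sin(k)^4 - 33*sin(k)^3 + 162*sin(k)^2 - 116*sin(k) - 984 - 600/sin(k) + 1440/sin(k)^2 + 1440/sin(k)^3)/((sin(k) - 6)^3*(sin(k) + 2)^3)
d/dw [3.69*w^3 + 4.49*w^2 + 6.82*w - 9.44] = 11.07*w^2 + 8.98*w + 6.82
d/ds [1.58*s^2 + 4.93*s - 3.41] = 3.16*s + 4.93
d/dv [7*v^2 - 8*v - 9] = 14*v - 8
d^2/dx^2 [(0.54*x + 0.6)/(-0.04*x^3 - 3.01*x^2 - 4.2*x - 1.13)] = (-0.005184*x^5 - 0.401616*x^4 - 10.759308*x^3 - 32.928264*x^2 - 34.328268*x - 11.96076)/(6.4e-5*x^9 + 0.014448*x^8 + 1.107372*x^7 + 30.310405*x^6 + 117.090372*x^5 + 191.141979*x^4 + 159.953988*x^3 + 71.330007*x^2 + 16.08894*x + 1.442897)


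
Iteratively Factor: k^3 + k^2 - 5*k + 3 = (k + 3)*(k^2 - 2*k + 1) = (k - 1)*(k + 3)*(k - 1)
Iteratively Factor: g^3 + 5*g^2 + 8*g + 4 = (g + 2)*(g^2 + 3*g + 2) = (g + 2)^2*(g + 1)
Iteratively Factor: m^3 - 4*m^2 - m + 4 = (m - 1)*(m^2 - 3*m - 4) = (m - 4)*(m - 1)*(m + 1)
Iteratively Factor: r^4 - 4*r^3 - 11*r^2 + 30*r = (r - 5)*(r^3 + r^2 - 6*r) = (r - 5)*(r - 2)*(r^2 + 3*r) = (r - 5)*(r - 2)*(r + 3)*(r)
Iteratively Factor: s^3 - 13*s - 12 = (s + 3)*(s^2 - 3*s - 4) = (s + 1)*(s + 3)*(s - 4)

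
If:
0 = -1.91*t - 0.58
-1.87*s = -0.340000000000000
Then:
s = 0.18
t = -0.30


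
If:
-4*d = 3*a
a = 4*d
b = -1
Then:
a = 0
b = -1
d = 0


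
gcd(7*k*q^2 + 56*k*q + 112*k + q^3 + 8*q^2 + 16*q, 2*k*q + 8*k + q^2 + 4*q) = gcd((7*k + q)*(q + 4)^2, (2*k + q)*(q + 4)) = q + 4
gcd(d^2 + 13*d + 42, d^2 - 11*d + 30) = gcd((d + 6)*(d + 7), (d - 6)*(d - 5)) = 1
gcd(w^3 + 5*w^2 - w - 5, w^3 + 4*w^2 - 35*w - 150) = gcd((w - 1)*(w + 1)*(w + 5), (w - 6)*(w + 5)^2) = w + 5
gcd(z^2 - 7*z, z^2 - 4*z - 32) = 1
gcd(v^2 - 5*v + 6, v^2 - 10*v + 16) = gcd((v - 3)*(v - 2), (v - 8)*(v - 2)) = v - 2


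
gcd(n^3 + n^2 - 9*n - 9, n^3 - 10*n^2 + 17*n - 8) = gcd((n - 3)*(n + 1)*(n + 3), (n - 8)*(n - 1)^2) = 1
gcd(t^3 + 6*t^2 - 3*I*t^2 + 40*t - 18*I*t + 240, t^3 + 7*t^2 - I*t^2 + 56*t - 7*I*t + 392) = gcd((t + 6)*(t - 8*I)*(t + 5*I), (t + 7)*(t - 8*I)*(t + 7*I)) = t - 8*I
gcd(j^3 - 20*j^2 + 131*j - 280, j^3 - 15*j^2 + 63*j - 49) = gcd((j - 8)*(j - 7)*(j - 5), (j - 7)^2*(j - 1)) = j - 7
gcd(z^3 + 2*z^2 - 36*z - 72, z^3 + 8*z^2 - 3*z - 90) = z + 6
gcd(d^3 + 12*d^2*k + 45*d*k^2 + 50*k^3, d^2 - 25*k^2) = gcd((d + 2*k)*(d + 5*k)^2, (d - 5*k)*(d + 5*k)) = d + 5*k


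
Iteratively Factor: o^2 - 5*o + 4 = (o - 1)*(o - 4)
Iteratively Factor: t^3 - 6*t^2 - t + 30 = (t + 2)*(t^2 - 8*t + 15) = (t - 3)*(t + 2)*(t - 5)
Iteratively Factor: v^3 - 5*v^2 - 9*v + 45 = (v + 3)*(v^2 - 8*v + 15) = (v - 5)*(v + 3)*(v - 3)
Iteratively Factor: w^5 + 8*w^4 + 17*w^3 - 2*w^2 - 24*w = (w + 3)*(w^4 + 5*w^3 + 2*w^2 - 8*w) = w*(w + 3)*(w^3 + 5*w^2 + 2*w - 8) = w*(w + 2)*(w + 3)*(w^2 + 3*w - 4) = w*(w - 1)*(w + 2)*(w + 3)*(w + 4)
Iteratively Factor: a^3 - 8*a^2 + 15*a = (a - 3)*(a^2 - 5*a) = (a - 5)*(a - 3)*(a)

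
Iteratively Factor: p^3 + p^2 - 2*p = (p + 2)*(p^2 - p) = p*(p + 2)*(p - 1)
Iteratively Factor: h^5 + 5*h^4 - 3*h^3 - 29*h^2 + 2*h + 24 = (h + 4)*(h^4 + h^3 - 7*h^2 - h + 6) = (h - 1)*(h + 4)*(h^3 + 2*h^2 - 5*h - 6) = (h - 2)*(h - 1)*(h + 4)*(h^2 + 4*h + 3) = (h - 2)*(h - 1)*(h + 1)*(h + 4)*(h + 3)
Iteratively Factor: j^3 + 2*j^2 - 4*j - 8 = (j + 2)*(j^2 - 4) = (j - 2)*(j + 2)*(j + 2)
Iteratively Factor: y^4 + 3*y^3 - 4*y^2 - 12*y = (y)*(y^3 + 3*y^2 - 4*y - 12) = y*(y + 3)*(y^2 - 4) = y*(y - 2)*(y + 3)*(y + 2)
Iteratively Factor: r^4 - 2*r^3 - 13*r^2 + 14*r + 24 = (r + 1)*(r^3 - 3*r^2 - 10*r + 24) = (r + 1)*(r + 3)*(r^2 - 6*r + 8) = (r - 4)*(r + 1)*(r + 3)*(r - 2)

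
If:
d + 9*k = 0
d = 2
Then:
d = 2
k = -2/9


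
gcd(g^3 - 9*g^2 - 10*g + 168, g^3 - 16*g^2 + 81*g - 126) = g^2 - 13*g + 42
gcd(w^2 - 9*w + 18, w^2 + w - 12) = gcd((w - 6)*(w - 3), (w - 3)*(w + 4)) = w - 3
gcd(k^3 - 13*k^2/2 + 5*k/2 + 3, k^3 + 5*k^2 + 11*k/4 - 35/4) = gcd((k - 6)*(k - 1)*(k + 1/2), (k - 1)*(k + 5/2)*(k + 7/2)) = k - 1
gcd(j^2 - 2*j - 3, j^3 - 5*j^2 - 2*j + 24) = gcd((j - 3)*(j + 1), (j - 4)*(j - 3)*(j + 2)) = j - 3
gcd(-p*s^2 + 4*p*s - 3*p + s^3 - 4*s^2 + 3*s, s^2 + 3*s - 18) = s - 3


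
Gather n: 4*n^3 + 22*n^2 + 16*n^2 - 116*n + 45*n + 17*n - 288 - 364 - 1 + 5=4*n^3 + 38*n^2 - 54*n - 648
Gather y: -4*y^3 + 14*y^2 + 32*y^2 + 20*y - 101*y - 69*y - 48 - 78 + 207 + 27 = -4*y^3 + 46*y^2 - 150*y + 108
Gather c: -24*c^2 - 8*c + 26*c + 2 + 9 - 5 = -24*c^2 + 18*c + 6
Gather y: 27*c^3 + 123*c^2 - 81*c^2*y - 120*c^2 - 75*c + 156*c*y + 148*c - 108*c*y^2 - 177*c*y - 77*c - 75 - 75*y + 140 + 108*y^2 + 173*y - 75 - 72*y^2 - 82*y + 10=27*c^3 + 3*c^2 - 4*c + y^2*(36 - 108*c) + y*(-81*c^2 - 21*c + 16)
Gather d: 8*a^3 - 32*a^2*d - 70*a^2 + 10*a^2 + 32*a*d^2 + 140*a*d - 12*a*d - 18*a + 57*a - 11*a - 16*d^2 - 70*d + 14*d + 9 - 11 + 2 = 8*a^3 - 60*a^2 + 28*a + d^2*(32*a - 16) + d*(-32*a^2 + 128*a - 56)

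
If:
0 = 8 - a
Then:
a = 8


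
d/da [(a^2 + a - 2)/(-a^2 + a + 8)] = 2*(a^2 + 6*a + 5)/(a^4 - 2*a^3 - 15*a^2 + 16*a + 64)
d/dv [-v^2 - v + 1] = -2*v - 1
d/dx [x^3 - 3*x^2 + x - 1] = 3*x^2 - 6*x + 1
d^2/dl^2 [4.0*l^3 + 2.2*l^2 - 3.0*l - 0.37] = 24.0*l + 4.4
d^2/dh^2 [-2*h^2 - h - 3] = -4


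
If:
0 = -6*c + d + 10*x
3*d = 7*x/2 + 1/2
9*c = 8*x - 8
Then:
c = -544/315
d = -14/15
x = -33/35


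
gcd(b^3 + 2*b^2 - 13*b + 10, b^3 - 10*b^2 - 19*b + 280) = b + 5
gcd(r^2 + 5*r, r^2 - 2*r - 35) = r + 5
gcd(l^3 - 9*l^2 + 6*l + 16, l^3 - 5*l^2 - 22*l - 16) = l^2 - 7*l - 8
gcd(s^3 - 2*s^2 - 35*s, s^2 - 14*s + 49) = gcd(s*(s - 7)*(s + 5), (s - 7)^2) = s - 7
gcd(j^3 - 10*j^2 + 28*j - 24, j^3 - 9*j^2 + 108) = j - 6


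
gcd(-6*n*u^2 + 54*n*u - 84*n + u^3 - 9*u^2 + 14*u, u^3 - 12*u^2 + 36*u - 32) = u - 2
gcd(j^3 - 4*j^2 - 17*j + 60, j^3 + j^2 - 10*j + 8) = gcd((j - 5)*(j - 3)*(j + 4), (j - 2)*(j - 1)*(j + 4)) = j + 4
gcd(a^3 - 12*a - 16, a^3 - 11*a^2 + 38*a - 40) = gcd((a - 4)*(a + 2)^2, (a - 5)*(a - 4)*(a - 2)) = a - 4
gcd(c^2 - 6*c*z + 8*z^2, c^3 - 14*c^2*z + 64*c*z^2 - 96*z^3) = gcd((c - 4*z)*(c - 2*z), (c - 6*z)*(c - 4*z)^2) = -c + 4*z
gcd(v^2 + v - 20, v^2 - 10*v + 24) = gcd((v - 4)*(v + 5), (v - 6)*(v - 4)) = v - 4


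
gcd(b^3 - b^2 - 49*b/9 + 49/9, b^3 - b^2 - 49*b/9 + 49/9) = b^3 - b^2 - 49*b/9 + 49/9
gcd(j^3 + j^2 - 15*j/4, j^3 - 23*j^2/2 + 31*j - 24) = j - 3/2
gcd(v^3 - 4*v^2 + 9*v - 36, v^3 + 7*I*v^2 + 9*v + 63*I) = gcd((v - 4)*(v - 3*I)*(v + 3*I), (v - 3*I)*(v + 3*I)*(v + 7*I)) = v^2 + 9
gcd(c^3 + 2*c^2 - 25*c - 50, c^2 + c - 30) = c - 5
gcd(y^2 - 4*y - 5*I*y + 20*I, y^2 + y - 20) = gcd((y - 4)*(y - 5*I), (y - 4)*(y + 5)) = y - 4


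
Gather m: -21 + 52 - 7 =24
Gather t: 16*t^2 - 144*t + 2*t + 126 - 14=16*t^2 - 142*t + 112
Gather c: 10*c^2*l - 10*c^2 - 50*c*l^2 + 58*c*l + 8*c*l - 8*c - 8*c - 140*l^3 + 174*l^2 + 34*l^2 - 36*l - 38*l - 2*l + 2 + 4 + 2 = c^2*(10*l - 10) + c*(-50*l^2 + 66*l - 16) - 140*l^3 + 208*l^2 - 76*l + 8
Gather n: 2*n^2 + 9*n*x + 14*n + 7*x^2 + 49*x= 2*n^2 + n*(9*x + 14) + 7*x^2 + 49*x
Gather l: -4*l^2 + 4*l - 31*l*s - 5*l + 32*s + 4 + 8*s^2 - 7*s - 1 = -4*l^2 + l*(-31*s - 1) + 8*s^2 + 25*s + 3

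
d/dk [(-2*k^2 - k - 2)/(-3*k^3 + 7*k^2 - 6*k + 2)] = (-6*k^4 - 6*k^3 + k^2 + 20*k - 14)/(9*k^6 - 42*k^5 + 85*k^4 - 96*k^3 + 64*k^2 - 24*k + 4)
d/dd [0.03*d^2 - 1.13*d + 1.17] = 0.06*d - 1.13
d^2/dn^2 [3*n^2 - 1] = 6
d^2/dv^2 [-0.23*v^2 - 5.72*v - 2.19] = -0.460000000000000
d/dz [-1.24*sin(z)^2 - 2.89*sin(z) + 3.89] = -(2.48*sin(z) + 2.89)*cos(z)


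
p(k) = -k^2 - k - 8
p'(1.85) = -4.70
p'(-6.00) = 11.00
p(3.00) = -20.00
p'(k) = -2*k - 1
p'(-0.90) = 0.80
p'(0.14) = -1.28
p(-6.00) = -38.00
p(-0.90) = -7.91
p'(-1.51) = 2.02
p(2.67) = -17.80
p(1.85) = -13.27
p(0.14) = -8.16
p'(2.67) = -6.34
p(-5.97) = -37.67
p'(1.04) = -3.08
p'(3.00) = -7.00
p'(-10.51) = 20.02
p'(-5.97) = 10.94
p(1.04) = -10.12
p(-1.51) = -8.77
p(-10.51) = -107.95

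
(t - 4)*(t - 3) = t^2 - 7*t + 12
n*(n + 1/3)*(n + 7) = n^3 + 22*n^2/3 + 7*n/3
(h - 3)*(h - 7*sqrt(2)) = h^2 - 7*sqrt(2)*h - 3*h + 21*sqrt(2)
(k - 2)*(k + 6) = k^2 + 4*k - 12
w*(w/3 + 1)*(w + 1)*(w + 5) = w^4/3 + 3*w^3 + 23*w^2/3 + 5*w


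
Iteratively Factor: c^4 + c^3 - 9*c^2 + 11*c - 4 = (c + 4)*(c^3 - 3*c^2 + 3*c - 1) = (c - 1)*(c + 4)*(c^2 - 2*c + 1) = (c - 1)^2*(c + 4)*(c - 1)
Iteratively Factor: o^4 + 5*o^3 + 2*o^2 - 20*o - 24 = (o - 2)*(o^3 + 7*o^2 + 16*o + 12) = (o - 2)*(o + 3)*(o^2 + 4*o + 4) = (o - 2)*(o + 2)*(o + 3)*(o + 2)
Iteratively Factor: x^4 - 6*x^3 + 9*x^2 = (x - 3)*(x^3 - 3*x^2) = x*(x - 3)*(x^2 - 3*x) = x^2*(x - 3)*(x - 3)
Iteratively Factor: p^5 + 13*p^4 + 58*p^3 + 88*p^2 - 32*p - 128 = (p + 4)*(p^4 + 9*p^3 + 22*p^2 - 32) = (p + 2)*(p + 4)*(p^3 + 7*p^2 + 8*p - 16) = (p + 2)*(p + 4)^2*(p^2 + 3*p - 4) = (p + 2)*(p + 4)^3*(p - 1)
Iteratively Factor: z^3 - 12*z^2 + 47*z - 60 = (z - 3)*(z^2 - 9*z + 20) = (z - 4)*(z - 3)*(z - 5)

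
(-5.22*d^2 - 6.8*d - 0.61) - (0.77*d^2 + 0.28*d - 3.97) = -5.99*d^2 - 7.08*d + 3.36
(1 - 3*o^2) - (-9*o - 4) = -3*o^2 + 9*o + 5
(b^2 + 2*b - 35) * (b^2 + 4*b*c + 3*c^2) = b^4 + 4*b^3*c + 2*b^3 + 3*b^2*c^2 + 8*b^2*c - 35*b^2 + 6*b*c^2 - 140*b*c - 105*c^2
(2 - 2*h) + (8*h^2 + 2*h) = 8*h^2 + 2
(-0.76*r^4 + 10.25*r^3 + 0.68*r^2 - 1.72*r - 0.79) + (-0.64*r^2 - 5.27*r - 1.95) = -0.76*r^4 + 10.25*r^3 + 0.04*r^2 - 6.99*r - 2.74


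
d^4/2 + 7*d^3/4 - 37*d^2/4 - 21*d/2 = d*(d/2 + 1/2)*(d - 7/2)*(d + 6)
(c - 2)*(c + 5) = c^2 + 3*c - 10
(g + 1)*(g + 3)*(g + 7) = g^3 + 11*g^2 + 31*g + 21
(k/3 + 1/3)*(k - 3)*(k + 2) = k^3/3 - 7*k/3 - 2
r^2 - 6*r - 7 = (r - 7)*(r + 1)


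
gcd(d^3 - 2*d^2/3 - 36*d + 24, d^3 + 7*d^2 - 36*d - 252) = d^2 - 36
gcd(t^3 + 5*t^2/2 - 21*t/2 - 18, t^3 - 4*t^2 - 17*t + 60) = t^2 + t - 12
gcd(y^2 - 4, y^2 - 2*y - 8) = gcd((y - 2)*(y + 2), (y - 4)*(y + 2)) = y + 2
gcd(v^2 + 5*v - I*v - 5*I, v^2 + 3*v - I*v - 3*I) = v - I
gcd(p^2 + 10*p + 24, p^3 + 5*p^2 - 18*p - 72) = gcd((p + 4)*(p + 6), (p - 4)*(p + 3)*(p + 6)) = p + 6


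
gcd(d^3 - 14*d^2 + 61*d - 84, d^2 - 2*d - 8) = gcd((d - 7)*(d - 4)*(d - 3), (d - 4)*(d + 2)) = d - 4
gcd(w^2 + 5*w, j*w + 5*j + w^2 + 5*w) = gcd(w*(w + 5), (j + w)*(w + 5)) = w + 5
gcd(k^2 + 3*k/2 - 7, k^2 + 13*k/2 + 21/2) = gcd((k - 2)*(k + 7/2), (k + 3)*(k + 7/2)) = k + 7/2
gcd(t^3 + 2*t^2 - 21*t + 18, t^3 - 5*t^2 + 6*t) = t - 3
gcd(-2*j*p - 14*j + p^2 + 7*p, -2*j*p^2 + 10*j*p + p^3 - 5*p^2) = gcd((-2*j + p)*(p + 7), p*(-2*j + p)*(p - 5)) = -2*j + p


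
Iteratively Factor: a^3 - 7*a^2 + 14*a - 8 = (a - 1)*(a^2 - 6*a + 8) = (a - 2)*(a - 1)*(a - 4)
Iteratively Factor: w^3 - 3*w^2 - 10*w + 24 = (w + 3)*(w^2 - 6*w + 8) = (w - 2)*(w + 3)*(w - 4)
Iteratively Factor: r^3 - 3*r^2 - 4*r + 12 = (r - 2)*(r^2 - r - 6) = (r - 3)*(r - 2)*(r + 2)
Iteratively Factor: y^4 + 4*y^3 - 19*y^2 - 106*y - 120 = (y + 2)*(y^3 + 2*y^2 - 23*y - 60) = (y - 5)*(y + 2)*(y^2 + 7*y + 12) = (y - 5)*(y + 2)*(y + 4)*(y + 3)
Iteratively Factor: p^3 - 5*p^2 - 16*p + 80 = (p + 4)*(p^2 - 9*p + 20) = (p - 5)*(p + 4)*(p - 4)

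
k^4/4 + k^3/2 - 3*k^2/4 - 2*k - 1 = (k/4 + 1/2)*(k - 2)*(k + 1)^2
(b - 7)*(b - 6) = b^2 - 13*b + 42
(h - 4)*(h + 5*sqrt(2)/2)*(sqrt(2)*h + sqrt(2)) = sqrt(2)*h^3 - 3*sqrt(2)*h^2 + 5*h^2 - 15*h - 4*sqrt(2)*h - 20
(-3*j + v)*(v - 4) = -3*j*v + 12*j + v^2 - 4*v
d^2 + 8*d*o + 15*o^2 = (d + 3*o)*(d + 5*o)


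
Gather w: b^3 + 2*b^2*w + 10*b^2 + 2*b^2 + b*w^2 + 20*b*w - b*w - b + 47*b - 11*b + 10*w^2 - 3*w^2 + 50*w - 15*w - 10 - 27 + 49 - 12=b^3 + 12*b^2 + 35*b + w^2*(b + 7) + w*(2*b^2 + 19*b + 35)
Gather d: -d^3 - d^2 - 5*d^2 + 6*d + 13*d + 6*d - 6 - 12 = -d^3 - 6*d^2 + 25*d - 18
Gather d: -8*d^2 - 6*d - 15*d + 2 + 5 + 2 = -8*d^2 - 21*d + 9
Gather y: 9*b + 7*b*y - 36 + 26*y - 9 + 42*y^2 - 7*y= 9*b + 42*y^2 + y*(7*b + 19) - 45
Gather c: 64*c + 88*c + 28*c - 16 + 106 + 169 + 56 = 180*c + 315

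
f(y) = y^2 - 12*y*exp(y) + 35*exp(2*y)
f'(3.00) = 27281.91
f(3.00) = 13405.93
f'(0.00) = 58.00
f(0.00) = 35.00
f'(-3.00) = -4.63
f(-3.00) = 10.88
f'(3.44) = 66429.08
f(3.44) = 32766.36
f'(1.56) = 1442.18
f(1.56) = 705.97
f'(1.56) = 1442.18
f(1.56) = 705.97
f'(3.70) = 112245.08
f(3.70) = 55477.28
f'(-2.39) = -2.66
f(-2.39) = 8.63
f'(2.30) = 6573.52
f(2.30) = 3211.95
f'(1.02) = 473.16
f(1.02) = 236.27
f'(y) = -12*y*exp(y) + 2*y + 70*exp(2*y) - 12*exp(y)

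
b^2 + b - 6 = (b - 2)*(b + 3)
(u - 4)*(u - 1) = u^2 - 5*u + 4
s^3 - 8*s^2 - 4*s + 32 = (s - 8)*(s - 2)*(s + 2)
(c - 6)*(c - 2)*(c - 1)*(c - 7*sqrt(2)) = c^4 - 7*sqrt(2)*c^3 - 9*c^3 + 20*c^2 + 63*sqrt(2)*c^2 - 140*sqrt(2)*c - 12*c + 84*sqrt(2)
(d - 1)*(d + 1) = d^2 - 1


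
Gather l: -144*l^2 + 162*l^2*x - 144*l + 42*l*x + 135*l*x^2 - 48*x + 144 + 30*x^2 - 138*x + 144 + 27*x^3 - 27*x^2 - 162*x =l^2*(162*x - 144) + l*(135*x^2 + 42*x - 144) + 27*x^3 + 3*x^2 - 348*x + 288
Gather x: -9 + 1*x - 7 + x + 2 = 2*x - 14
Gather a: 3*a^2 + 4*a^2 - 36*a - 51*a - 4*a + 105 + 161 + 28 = 7*a^2 - 91*a + 294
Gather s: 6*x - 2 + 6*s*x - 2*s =s*(6*x - 2) + 6*x - 2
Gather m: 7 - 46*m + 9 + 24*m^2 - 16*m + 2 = 24*m^2 - 62*m + 18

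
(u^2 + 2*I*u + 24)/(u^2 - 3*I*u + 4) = (u + 6*I)/(u + I)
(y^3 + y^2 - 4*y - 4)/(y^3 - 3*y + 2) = (y^2 - y - 2)/(y^2 - 2*y + 1)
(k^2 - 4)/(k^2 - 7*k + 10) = (k + 2)/(k - 5)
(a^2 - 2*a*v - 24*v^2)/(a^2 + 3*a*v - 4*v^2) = (-a + 6*v)/(-a + v)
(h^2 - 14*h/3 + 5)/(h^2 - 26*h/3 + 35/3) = (h - 3)/(h - 7)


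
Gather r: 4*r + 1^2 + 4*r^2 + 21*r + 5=4*r^2 + 25*r + 6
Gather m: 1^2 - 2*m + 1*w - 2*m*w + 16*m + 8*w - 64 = m*(14 - 2*w) + 9*w - 63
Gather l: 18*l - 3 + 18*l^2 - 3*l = 18*l^2 + 15*l - 3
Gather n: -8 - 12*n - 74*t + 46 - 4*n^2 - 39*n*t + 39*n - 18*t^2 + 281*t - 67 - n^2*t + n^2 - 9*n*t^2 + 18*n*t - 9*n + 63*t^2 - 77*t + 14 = n^2*(-t - 3) + n*(-9*t^2 - 21*t + 18) + 45*t^2 + 130*t - 15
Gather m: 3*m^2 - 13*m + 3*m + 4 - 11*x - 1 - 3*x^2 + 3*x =3*m^2 - 10*m - 3*x^2 - 8*x + 3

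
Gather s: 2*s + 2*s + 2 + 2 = 4*s + 4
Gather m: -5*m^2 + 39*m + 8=-5*m^2 + 39*m + 8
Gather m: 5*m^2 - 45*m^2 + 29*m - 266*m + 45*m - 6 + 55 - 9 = -40*m^2 - 192*m + 40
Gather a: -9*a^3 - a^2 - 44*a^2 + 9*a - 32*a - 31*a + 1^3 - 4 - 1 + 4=-9*a^3 - 45*a^2 - 54*a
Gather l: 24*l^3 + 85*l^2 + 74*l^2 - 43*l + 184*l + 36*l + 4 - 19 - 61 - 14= 24*l^3 + 159*l^2 + 177*l - 90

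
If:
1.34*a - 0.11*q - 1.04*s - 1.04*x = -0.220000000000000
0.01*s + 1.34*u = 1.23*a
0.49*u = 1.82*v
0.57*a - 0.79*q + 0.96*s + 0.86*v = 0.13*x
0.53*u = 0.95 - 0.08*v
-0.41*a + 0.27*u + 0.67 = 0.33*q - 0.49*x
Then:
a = 1.89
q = 2.96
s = 1.07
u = 1.72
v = 0.46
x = 1.26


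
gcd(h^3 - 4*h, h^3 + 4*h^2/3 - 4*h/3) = h^2 + 2*h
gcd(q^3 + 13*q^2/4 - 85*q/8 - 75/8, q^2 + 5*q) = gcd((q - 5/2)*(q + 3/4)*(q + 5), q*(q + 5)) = q + 5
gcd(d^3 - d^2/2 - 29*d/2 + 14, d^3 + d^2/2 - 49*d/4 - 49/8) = d - 7/2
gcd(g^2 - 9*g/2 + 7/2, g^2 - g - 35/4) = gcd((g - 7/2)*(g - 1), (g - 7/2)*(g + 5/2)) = g - 7/2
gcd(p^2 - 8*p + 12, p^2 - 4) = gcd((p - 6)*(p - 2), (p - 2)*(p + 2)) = p - 2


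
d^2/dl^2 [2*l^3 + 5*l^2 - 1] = 12*l + 10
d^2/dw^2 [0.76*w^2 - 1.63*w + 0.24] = 1.52000000000000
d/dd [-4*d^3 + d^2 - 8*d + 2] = -12*d^2 + 2*d - 8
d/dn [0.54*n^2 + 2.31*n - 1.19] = 1.08*n + 2.31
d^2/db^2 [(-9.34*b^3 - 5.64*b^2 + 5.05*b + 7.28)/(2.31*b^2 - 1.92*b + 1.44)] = (5.6843418860808e-14*b^5 - 9.94759830064144e-14*b^4 - 2.85924599999998*b^3 + 500.585616*b^2 - 410.724*b + 9.775872)/(12.326391*b^6 - 30.735936*b^5 + 48.598704*b^4 - 45.398016*b^3 + 30.295296*b^2 - 11.943936*b + 2.985984)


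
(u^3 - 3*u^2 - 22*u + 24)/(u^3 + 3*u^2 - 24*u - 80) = (u^2 - 7*u + 6)/(u^2 - u - 20)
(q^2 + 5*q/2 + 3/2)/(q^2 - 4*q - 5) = (q + 3/2)/(q - 5)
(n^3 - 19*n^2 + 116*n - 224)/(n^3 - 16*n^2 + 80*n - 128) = (n - 7)/(n - 4)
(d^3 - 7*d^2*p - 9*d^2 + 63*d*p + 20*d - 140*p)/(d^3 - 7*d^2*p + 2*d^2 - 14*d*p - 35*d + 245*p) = (d - 4)/(d + 7)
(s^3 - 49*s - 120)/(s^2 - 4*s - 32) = (s^2 + 8*s + 15)/(s + 4)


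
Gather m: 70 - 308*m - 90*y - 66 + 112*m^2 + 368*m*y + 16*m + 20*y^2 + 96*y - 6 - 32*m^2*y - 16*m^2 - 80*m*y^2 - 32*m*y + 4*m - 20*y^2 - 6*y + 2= m^2*(96 - 32*y) + m*(-80*y^2 + 336*y - 288)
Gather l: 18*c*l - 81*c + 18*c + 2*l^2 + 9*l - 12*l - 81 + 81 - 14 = -63*c + 2*l^2 + l*(18*c - 3) - 14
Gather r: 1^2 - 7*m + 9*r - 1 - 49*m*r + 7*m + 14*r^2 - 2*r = 14*r^2 + r*(7 - 49*m)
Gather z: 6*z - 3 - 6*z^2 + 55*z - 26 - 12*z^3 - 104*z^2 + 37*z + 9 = -12*z^3 - 110*z^2 + 98*z - 20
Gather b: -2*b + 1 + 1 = 2 - 2*b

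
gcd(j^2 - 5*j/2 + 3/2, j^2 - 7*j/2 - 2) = 1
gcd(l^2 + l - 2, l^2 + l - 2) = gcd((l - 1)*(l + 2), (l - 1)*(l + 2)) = l^2 + l - 2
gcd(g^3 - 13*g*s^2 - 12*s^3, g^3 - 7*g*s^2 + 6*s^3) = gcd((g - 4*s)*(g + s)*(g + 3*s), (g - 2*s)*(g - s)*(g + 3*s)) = g + 3*s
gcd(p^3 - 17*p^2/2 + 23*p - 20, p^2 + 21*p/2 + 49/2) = 1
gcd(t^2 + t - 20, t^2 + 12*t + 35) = t + 5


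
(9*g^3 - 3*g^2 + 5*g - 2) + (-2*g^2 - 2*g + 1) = 9*g^3 - 5*g^2 + 3*g - 1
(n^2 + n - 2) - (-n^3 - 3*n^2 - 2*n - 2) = n^3 + 4*n^2 + 3*n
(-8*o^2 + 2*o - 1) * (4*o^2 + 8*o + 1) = -32*o^4 - 56*o^3 + 4*o^2 - 6*o - 1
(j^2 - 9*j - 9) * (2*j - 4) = 2*j^3 - 22*j^2 + 18*j + 36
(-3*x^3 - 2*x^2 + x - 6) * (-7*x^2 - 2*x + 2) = 21*x^5 + 20*x^4 - 9*x^3 + 36*x^2 + 14*x - 12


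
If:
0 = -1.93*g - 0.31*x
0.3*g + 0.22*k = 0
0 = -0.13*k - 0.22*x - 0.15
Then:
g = 0.10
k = -0.13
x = -0.60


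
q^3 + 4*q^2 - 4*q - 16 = (q - 2)*(q + 2)*(q + 4)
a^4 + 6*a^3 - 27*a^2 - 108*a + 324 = (a - 3)^2*(a + 6)^2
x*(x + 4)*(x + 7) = x^3 + 11*x^2 + 28*x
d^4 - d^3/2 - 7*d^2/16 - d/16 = d*(d - 1)*(d + 1/4)^2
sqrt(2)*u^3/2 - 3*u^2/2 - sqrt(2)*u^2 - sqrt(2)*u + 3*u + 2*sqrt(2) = (u - 2)*(u - 2*sqrt(2))*(sqrt(2)*u/2 + 1/2)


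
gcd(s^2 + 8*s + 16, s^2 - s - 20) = s + 4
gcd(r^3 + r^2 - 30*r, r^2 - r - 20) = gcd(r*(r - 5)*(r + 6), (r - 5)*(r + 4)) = r - 5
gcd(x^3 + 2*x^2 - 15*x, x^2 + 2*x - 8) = 1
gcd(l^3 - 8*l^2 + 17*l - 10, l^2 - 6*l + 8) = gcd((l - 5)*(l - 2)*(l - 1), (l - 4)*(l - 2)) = l - 2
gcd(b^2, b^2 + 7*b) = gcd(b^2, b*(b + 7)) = b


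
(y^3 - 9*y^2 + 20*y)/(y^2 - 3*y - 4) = y*(y - 5)/(y + 1)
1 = 1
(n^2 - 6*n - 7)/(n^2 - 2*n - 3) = (n - 7)/(n - 3)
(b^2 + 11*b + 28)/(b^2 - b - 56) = (b + 4)/(b - 8)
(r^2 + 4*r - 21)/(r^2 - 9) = (r + 7)/(r + 3)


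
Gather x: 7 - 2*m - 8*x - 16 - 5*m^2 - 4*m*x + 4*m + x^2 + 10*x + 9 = -5*m^2 + 2*m + x^2 + x*(2 - 4*m)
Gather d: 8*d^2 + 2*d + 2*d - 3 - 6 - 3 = 8*d^2 + 4*d - 12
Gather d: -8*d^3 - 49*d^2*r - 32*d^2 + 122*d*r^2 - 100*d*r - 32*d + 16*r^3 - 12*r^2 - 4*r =-8*d^3 + d^2*(-49*r - 32) + d*(122*r^2 - 100*r - 32) + 16*r^3 - 12*r^2 - 4*r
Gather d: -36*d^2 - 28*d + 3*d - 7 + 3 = -36*d^2 - 25*d - 4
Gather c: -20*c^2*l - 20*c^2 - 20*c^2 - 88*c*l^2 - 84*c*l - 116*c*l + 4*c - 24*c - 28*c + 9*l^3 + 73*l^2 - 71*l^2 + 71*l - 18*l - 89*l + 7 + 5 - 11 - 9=c^2*(-20*l - 40) + c*(-88*l^2 - 200*l - 48) + 9*l^3 + 2*l^2 - 36*l - 8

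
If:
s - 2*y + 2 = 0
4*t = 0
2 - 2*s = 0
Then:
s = 1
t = 0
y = 3/2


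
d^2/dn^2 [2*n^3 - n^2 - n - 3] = 12*n - 2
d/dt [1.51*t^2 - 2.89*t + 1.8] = 3.02*t - 2.89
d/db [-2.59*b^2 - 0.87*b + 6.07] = -5.18*b - 0.87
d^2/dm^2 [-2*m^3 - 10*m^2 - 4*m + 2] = -12*m - 20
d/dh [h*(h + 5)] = 2*h + 5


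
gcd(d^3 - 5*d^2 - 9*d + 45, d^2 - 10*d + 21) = d - 3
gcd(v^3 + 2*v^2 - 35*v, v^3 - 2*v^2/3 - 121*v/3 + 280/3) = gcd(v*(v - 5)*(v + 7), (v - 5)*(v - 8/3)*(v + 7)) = v^2 + 2*v - 35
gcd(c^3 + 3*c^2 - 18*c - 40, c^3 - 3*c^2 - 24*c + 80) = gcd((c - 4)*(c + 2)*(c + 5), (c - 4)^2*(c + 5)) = c^2 + c - 20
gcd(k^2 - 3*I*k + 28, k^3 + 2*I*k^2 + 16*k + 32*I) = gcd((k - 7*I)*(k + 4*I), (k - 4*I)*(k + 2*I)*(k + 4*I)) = k + 4*I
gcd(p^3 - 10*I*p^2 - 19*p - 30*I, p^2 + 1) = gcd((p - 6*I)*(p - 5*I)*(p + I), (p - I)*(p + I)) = p + I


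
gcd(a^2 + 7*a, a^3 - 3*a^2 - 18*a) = a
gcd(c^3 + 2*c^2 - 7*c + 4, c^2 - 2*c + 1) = c^2 - 2*c + 1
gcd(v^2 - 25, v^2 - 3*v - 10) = v - 5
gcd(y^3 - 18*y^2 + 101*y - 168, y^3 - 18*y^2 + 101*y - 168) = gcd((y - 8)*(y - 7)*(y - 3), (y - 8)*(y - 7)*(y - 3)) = y^3 - 18*y^2 + 101*y - 168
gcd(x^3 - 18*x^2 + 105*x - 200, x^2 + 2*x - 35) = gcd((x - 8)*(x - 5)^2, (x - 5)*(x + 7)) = x - 5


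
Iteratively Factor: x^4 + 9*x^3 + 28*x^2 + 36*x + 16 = (x + 2)*(x^3 + 7*x^2 + 14*x + 8) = (x + 2)^2*(x^2 + 5*x + 4) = (x + 2)^2*(x + 4)*(x + 1)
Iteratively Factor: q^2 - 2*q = (q)*(q - 2)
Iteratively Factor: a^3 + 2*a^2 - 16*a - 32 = (a + 4)*(a^2 - 2*a - 8) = (a - 4)*(a + 4)*(a + 2)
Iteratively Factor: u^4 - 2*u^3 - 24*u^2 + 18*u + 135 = (u - 3)*(u^3 + u^2 - 21*u - 45) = (u - 5)*(u - 3)*(u^2 + 6*u + 9) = (u - 5)*(u - 3)*(u + 3)*(u + 3)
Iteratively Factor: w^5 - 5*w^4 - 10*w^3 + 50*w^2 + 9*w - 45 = (w + 1)*(w^4 - 6*w^3 - 4*w^2 + 54*w - 45) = (w - 5)*(w + 1)*(w^3 - w^2 - 9*w + 9) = (w - 5)*(w - 3)*(w + 1)*(w^2 + 2*w - 3) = (w - 5)*(w - 3)*(w - 1)*(w + 1)*(w + 3)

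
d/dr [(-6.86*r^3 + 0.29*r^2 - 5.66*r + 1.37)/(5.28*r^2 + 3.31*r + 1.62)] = (-36.2208*r^4 - 45.4132*r^3 - 2.49489999999999*r^2 - 13.5276*r - 13.7039)/(27.8784*r^4 + 34.9536*r^3 + 28.0633*r^2 + 10.7244*r + 2.6244)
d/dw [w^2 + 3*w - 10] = 2*w + 3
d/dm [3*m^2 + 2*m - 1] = 6*m + 2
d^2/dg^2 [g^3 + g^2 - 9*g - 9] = 6*g + 2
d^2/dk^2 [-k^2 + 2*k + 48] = -2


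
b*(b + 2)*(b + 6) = b^3 + 8*b^2 + 12*b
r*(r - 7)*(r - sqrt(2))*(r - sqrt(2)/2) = r^4 - 7*r^3 - 3*sqrt(2)*r^3/2 + r^2 + 21*sqrt(2)*r^2/2 - 7*r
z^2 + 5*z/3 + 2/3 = (z + 2/3)*(z + 1)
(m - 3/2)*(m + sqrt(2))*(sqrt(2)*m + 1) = sqrt(2)*m^3 - 3*sqrt(2)*m^2/2 + 3*m^2 - 9*m/2 + sqrt(2)*m - 3*sqrt(2)/2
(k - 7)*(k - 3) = k^2 - 10*k + 21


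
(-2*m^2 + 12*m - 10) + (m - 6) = -2*m^2 + 13*m - 16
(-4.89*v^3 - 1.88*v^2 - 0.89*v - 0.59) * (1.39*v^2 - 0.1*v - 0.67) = -6.7971*v^5 - 2.1242*v^4 + 2.2272*v^3 + 0.5285*v^2 + 0.6553*v + 0.3953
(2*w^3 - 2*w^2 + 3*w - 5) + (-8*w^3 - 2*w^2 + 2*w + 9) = -6*w^3 - 4*w^2 + 5*w + 4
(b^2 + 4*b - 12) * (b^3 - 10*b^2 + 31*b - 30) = b^5 - 6*b^4 - 21*b^3 + 214*b^2 - 492*b + 360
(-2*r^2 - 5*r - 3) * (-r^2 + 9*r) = 2*r^4 - 13*r^3 - 42*r^2 - 27*r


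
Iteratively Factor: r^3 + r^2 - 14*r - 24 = (r - 4)*(r^2 + 5*r + 6) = (r - 4)*(r + 3)*(r + 2)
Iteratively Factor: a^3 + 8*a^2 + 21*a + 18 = (a + 2)*(a^2 + 6*a + 9) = (a + 2)*(a + 3)*(a + 3)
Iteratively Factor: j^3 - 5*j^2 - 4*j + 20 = (j + 2)*(j^2 - 7*j + 10) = (j - 2)*(j + 2)*(j - 5)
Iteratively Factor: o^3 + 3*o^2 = (o + 3)*(o^2) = o*(o + 3)*(o)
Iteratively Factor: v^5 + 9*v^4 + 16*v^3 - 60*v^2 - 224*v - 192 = (v - 3)*(v^4 + 12*v^3 + 52*v^2 + 96*v + 64) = (v - 3)*(v + 2)*(v^3 + 10*v^2 + 32*v + 32) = (v - 3)*(v + 2)*(v + 4)*(v^2 + 6*v + 8) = (v - 3)*(v + 2)^2*(v + 4)*(v + 4)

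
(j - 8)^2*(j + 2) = j^3 - 14*j^2 + 32*j + 128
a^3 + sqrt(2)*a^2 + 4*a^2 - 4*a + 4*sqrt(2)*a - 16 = (a + 4)*(a - sqrt(2))*(a + 2*sqrt(2))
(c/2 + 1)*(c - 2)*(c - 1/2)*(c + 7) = c^4/2 + 13*c^3/4 - 15*c^2/4 - 13*c + 7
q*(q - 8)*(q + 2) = q^3 - 6*q^2 - 16*q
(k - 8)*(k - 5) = k^2 - 13*k + 40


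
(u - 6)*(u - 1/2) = u^2 - 13*u/2 + 3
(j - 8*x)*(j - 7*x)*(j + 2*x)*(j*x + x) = j^4*x - 13*j^3*x^2 + j^3*x + 26*j^2*x^3 - 13*j^2*x^2 + 112*j*x^4 + 26*j*x^3 + 112*x^4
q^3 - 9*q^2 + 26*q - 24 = (q - 4)*(q - 3)*(q - 2)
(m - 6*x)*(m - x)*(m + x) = m^3 - 6*m^2*x - m*x^2 + 6*x^3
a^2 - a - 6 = (a - 3)*(a + 2)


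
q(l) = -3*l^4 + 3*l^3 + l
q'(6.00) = -2267.00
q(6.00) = -3234.00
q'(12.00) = -19439.00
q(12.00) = -57012.00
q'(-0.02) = 1.00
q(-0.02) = -0.02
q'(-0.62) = 7.32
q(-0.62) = -1.78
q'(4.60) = -976.59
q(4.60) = -1046.63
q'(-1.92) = 119.11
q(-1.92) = -63.92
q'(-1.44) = 55.49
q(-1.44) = -23.30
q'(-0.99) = 21.46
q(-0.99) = -6.78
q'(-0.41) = 3.34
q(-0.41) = -0.70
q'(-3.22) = 494.95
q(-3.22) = -425.89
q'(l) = -12*l^3 + 9*l^2 + 1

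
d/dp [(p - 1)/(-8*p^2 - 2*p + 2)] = 2*p*(p - 2)/(16*p^4 + 8*p^3 - 7*p^2 - 2*p + 1)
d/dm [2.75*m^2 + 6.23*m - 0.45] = 5.5*m + 6.23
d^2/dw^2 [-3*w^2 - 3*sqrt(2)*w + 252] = -6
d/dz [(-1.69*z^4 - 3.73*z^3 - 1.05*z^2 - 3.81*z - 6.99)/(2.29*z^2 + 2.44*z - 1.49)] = (-7.7402*z^5 - 20.9125*z^4 - 8.13*z^3 + 22.836*z^2 + 35.1432*z + 22.7325)/(5.2441*z^4 + 11.1752*z^3 - 0.8706*z^2 - 7.2712*z + 2.2201)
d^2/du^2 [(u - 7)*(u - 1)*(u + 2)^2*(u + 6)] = 20*u^3 + 24*u^2 - 270*u - 260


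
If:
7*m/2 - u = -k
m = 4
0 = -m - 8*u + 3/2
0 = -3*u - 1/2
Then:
No Solution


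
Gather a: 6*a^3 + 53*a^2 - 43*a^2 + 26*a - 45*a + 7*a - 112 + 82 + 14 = 6*a^3 + 10*a^2 - 12*a - 16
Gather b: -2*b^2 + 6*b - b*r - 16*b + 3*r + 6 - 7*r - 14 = -2*b^2 + b*(-r - 10) - 4*r - 8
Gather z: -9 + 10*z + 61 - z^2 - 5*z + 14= -z^2 + 5*z + 66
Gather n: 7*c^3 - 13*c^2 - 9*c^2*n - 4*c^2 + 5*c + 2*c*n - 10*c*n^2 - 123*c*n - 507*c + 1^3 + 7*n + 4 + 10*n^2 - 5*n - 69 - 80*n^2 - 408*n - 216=7*c^3 - 17*c^2 - 502*c + n^2*(-10*c - 70) + n*(-9*c^2 - 121*c - 406) - 280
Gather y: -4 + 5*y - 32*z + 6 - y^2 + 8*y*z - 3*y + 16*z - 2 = -y^2 + y*(8*z + 2) - 16*z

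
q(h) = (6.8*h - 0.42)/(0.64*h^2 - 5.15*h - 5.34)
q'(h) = (5.15 - 1.28*h)*(6.8*h - 0.42)/(0.64*h^2 - 5.15*h - 5.34)^2 + 6.8/(0.64*h^2 - 5.15*h - 5.34) = (-4.352*h^2 + 0.537599999999998*h - 38.475)/(0.4096*h^4 - 6.592*h^3 + 19.6873*h^2 + 55.002*h + 28.5156)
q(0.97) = -0.63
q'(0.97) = -0.44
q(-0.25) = 0.53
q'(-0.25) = -2.41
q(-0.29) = 0.63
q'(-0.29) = -2.71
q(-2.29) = -1.63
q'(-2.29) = -0.65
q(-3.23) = -1.25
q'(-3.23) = -0.27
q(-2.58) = -1.47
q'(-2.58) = -0.46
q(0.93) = -0.62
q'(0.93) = -0.46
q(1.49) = -0.84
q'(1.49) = -0.35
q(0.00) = 0.08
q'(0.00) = -1.35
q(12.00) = 3.24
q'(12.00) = -1.05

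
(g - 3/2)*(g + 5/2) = g^2 + g - 15/4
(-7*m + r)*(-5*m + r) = 35*m^2 - 12*m*r + r^2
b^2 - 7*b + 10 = (b - 5)*(b - 2)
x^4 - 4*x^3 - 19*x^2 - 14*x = x*(x - 7)*(x + 1)*(x + 2)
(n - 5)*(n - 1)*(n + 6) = n^3 - 31*n + 30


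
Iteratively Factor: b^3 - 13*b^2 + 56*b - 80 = (b - 5)*(b^2 - 8*b + 16) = (b - 5)*(b - 4)*(b - 4)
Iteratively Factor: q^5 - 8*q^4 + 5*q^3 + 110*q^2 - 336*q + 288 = (q - 4)*(q^4 - 4*q^3 - 11*q^2 + 66*q - 72) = (q - 4)*(q - 3)*(q^3 - q^2 - 14*q + 24) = (q - 4)*(q - 3)*(q + 4)*(q^2 - 5*q + 6) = (q - 4)*(q - 3)*(q - 2)*(q + 4)*(q - 3)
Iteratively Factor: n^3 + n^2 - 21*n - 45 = (n + 3)*(n^2 - 2*n - 15) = (n + 3)^2*(n - 5)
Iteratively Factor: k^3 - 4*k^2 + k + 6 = (k - 3)*(k^2 - k - 2) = (k - 3)*(k + 1)*(k - 2)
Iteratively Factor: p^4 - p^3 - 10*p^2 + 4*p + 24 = (p + 2)*(p^3 - 3*p^2 - 4*p + 12) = (p + 2)^2*(p^2 - 5*p + 6) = (p - 2)*(p + 2)^2*(p - 3)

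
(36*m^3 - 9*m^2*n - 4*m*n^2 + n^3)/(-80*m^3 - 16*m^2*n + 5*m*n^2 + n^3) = (-9*m^2 + n^2)/(20*m^2 + 9*m*n + n^2)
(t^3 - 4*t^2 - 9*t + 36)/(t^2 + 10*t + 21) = (t^2 - 7*t + 12)/(t + 7)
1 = 1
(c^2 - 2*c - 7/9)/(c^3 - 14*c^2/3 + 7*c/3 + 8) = (9*c^2 - 18*c - 7)/(3*(3*c^3 - 14*c^2 + 7*c + 24))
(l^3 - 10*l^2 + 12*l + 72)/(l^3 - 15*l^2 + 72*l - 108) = (l + 2)/(l - 3)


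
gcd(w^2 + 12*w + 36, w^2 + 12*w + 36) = w^2 + 12*w + 36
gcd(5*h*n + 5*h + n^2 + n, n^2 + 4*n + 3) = n + 1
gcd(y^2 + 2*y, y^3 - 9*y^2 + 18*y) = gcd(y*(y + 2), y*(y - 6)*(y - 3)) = y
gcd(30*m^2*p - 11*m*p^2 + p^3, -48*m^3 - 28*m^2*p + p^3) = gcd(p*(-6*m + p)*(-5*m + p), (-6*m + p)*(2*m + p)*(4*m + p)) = -6*m + p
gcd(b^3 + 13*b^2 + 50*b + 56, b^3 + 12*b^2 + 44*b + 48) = b^2 + 6*b + 8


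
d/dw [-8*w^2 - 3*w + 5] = -16*w - 3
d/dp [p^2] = 2*p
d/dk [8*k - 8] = 8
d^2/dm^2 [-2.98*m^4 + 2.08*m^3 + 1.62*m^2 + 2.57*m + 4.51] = -35.76*m^2 + 12.48*m + 3.24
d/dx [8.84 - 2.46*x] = -2.46000000000000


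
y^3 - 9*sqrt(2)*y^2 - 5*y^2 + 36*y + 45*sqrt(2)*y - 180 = (y - 5)*(y - 6*sqrt(2))*(y - 3*sqrt(2))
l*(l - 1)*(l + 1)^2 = l^4 + l^3 - l^2 - l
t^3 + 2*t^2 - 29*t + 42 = (t - 3)*(t - 2)*(t + 7)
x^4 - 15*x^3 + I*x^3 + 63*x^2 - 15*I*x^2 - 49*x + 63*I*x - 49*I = (x - 7)^2*(x - 1)*(x + I)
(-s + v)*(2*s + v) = -2*s^2 + s*v + v^2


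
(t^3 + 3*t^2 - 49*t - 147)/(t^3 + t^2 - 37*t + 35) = (t^2 - 4*t - 21)/(t^2 - 6*t + 5)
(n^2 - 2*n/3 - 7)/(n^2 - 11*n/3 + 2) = (3*n + 7)/(3*n - 2)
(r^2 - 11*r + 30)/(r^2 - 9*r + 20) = (r - 6)/(r - 4)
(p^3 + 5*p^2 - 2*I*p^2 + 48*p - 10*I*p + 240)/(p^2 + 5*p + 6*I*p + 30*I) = p - 8*I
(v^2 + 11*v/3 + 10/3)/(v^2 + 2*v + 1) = (3*v^2 + 11*v + 10)/(3*(v^2 + 2*v + 1))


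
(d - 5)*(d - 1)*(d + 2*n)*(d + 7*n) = d^4 + 9*d^3*n - 6*d^3 + 14*d^2*n^2 - 54*d^2*n + 5*d^2 - 84*d*n^2 + 45*d*n + 70*n^2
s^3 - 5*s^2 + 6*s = s*(s - 3)*(s - 2)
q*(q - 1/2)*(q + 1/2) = q^3 - q/4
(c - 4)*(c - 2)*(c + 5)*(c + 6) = c^4 + 5*c^3 - 28*c^2 - 92*c + 240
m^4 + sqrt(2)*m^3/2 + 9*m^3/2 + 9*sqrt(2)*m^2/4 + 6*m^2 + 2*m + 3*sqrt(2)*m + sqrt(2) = (m + 1/2)*(m + 2)^2*(m + sqrt(2)/2)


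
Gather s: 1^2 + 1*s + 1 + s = 2*s + 2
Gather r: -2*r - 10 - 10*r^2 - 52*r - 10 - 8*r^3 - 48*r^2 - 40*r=-8*r^3 - 58*r^2 - 94*r - 20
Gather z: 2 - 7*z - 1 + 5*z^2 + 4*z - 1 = 5*z^2 - 3*z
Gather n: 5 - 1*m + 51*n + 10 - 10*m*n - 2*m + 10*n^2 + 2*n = -3*m + 10*n^2 + n*(53 - 10*m) + 15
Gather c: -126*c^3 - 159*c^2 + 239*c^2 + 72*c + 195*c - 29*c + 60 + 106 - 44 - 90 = -126*c^3 + 80*c^2 + 238*c + 32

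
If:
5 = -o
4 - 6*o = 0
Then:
No Solution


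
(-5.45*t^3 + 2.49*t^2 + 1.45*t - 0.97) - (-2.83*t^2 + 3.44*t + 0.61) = -5.45*t^3 + 5.32*t^2 - 1.99*t - 1.58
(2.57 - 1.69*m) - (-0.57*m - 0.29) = 2.86 - 1.12*m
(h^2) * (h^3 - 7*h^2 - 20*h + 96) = h^5 - 7*h^4 - 20*h^3 + 96*h^2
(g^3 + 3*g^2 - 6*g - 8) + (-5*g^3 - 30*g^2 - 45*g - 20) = -4*g^3 - 27*g^2 - 51*g - 28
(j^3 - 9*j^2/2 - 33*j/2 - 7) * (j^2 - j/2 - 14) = j^5 - 5*j^4 - 113*j^3/4 + 257*j^2/4 + 469*j/2 + 98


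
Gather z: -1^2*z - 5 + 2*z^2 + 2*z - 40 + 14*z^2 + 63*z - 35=16*z^2 + 64*z - 80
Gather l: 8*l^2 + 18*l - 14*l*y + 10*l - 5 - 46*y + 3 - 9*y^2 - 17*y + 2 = 8*l^2 + l*(28 - 14*y) - 9*y^2 - 63*y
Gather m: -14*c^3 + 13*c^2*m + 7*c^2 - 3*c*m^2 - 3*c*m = -14*c^3 + 7*c^2 - 3*c*m^2 + m*(13*c^2 - 3*c)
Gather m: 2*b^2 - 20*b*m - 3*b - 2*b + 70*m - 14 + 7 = 2*b^2 - 5*b + m*(70 - 20*b) - 7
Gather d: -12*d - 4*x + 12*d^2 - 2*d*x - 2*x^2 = 12*d^2 + d*(-2*x - 12) - 2*x^2 - 4*x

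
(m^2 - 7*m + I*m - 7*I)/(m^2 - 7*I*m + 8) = (m - 7)/(m - 8*I)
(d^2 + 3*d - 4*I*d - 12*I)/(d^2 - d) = (d^2 + d*(3 - 4*I) - 12*I)/(d*(d - 1))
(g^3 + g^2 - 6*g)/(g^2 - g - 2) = g*(g + 3)/(g + 1)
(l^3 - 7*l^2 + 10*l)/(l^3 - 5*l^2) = (l - 2)/l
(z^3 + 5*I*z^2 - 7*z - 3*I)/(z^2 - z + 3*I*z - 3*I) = (z^2 + 2*I*z - 1)/(z - 1)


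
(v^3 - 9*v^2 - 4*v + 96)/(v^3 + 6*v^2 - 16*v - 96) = (v^2 - 5*v - 24)/(v^2 + 10*v + 24)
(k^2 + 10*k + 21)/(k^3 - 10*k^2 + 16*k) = (k^2 + 10*k + 21)/(k*(k^2 - 10*k + 16))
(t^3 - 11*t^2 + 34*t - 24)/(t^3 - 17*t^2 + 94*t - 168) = (t - 1)/(t - 7)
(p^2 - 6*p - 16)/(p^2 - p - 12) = (-p^2 + 6*p + 16)/(-p^2 + p + 12)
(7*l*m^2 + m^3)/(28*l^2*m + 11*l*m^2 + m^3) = m/(4*l + m)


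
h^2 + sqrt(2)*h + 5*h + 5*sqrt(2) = (h + 5)*(h + sqrt(2))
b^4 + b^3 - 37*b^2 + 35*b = b*(b - 5)*(b - 1)*(b + 7)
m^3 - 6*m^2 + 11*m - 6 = (m - 3)*(m - 2)*(m - 1)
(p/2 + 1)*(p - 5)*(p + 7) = p^3/2 + 2*p^2 - 31*p/2 - 35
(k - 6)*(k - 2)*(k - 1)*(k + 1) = k^4 - 8*k^3 + 11*k^2 + 8*k - 12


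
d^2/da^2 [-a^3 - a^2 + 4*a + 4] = -6*a - 2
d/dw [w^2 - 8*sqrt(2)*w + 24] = 2*w - 8*sqrt(2)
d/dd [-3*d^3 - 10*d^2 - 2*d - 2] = -9*d^2 - 20*d - 2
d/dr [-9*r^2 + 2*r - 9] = 2 - 18*r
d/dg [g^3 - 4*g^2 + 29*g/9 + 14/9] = 3*g^2 - 8*g + 29/9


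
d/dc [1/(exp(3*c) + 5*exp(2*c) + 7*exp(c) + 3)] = (-3*exp(2*c) - 10*exp(c) - 7)*exp(c)/(exp(3*c) + 5*exp(2*c) + 7*exp(c) + 3)^2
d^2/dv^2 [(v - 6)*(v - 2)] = 2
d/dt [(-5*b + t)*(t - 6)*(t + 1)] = -10*b*t + 25*b + 3*t^2 - 10*t - 6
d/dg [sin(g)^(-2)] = -2*cos(g)/sin(g)^3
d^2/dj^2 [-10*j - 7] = 0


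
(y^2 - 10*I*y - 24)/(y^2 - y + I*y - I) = (y^2 - 10*I*y - 24)/(y^2 - y + I*y - I)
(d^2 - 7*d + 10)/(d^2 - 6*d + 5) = (d - 2)/(d - 1)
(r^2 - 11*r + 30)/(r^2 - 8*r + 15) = (r - 6)/(r - 3)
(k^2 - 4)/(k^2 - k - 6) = (k - 2)/(k - 3)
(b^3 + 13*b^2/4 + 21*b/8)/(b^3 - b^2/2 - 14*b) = (8*b^2 + 26*b + 21)/(4*(2*b^2 - b - 28))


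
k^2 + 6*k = k*(k + 6)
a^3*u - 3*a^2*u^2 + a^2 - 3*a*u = a*(a - 3*u)*(a*u + 1)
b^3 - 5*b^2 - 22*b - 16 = (b - 8)*(b + 1)*(b + 2)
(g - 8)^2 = g^2 - 16*g + 64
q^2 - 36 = (q - 6)*(q + 6)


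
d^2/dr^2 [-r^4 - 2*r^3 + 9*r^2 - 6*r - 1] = -12*r^2 - 12*r + 18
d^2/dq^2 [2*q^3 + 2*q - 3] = 12*q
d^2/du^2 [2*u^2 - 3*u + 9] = 4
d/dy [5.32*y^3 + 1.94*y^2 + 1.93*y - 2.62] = 15.96*y^2 + 3.88*y + 1.93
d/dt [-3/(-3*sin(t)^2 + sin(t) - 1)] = 3*(1 - 6*sin(t))*cos(t)/(3*sin(t)^2 - sin(t) + 1)^2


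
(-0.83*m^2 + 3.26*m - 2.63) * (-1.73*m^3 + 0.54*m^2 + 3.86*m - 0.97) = 1.4359*m^5 - 6.088*m^4 + 3.1065*m^3 + 11.9685*m^2 - 13.314*m + 2.5511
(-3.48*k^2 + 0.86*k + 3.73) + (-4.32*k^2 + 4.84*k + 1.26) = -7.8*k^2 + 5.7*k + 4.99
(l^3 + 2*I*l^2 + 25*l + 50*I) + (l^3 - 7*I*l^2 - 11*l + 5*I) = 2*l^3 - 5*I*l^2 + 14*l + 55*I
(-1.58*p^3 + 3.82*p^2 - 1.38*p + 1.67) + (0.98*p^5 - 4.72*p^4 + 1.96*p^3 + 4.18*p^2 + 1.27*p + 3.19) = 0.98*p^5 - 4.72*p^4 + 0.38*p^3 + 8.0*p^2 - 0.11*p + 4.86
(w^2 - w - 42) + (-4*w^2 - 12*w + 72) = -3*w^2 - 13*w + 30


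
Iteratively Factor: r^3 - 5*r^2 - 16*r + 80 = (r - 4)*(r^2 - r - 20) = (r - 4)*(r + 4)*(r - 5)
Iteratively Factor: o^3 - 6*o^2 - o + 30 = (o + 2)*(o^2 - 8*o + 15) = (o - 5)*(o + 2)*(o - 3)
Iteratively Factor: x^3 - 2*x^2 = (x - 2)*(x^2) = x*(x - 2)*(x)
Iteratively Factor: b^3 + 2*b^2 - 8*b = (b + 4)*(b^2 - 2*b) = b*(b + 4)*(b - 2)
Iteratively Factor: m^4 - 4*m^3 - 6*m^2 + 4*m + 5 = (m - 1)*(m^3 - 3*m^2 - 9*m - 5) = (m - 1)*(m + 1)*(m^2 - 4*m - 5) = (m - 1)*(m + 1)^2*(m - 5)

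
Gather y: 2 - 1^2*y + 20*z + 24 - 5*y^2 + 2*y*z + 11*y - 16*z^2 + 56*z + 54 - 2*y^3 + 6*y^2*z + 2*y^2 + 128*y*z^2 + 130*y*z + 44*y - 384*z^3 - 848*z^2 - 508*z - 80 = -2*y^3 + y^2*(6*z - 3) + y*(128*z^2 + 132*z + 54) - 384*z^3 - 864*z^2 - 432*z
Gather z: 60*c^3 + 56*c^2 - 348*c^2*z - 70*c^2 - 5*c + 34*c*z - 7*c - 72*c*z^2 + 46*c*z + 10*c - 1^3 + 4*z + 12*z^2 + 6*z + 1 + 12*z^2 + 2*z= 60*c^3 - 14*c^2 - 2*c + z^2*(24 - 72*c) + z*(-348*c^2 + 80*c + 12)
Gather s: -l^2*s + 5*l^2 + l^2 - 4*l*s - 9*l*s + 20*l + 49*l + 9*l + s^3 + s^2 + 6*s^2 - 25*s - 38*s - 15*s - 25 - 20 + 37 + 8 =6*l^2 + 78*l + s^3 + 7*s^2 + s*(-l^2 - 13*l - 78)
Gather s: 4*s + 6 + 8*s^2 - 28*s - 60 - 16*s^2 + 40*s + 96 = -8*s^2 + 16*s + 42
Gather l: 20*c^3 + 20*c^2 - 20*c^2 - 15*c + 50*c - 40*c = 20*c^3 - 5*c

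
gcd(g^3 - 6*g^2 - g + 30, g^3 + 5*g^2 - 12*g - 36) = g^2 - g - 6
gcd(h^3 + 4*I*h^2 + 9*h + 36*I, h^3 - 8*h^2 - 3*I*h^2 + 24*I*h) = h - 3*I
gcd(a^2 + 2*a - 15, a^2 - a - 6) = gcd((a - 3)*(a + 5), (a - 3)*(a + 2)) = a - 3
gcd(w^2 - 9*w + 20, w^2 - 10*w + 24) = w - 4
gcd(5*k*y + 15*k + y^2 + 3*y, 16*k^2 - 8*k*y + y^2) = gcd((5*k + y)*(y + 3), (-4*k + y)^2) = 1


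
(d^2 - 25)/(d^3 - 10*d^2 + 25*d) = (d + 5)/(d*(d - 5))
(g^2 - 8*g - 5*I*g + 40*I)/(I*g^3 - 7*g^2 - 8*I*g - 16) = (-I*g^2 + g*(-5 + 8*I) + 40)/(g^3 + 7*I*g^2 - 8*g + 16*I)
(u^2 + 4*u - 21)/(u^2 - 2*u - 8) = (-u^2 - 4*u + 21)/(-u^2 + 2*u + 8)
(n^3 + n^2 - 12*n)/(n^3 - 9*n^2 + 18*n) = (n + 4)/(n - 6)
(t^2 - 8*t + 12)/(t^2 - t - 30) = (t - 2)/(t + 5)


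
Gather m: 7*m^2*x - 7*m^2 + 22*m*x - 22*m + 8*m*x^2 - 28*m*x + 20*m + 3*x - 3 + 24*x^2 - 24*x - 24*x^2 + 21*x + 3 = m^2*(7*x - 7) + m*(8*x^2 - 6*x - 2)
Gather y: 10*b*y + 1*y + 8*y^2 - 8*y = 8*y^2 + y*(10*b - 7)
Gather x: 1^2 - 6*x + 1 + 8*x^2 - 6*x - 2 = 8*x^2 - 12*x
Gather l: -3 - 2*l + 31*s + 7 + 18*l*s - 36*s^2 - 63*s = l*(18*s - 2) - 36*s^2 - 32*s + 4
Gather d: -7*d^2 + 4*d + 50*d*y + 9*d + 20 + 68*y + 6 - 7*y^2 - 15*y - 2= -7*d^2 + d*(50*y + 13) - 7*y^2 + 53*y + 24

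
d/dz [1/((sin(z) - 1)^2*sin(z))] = (-3/tan(z) + cos(z)/sin(z)^2)/(sin(z) - 1)^3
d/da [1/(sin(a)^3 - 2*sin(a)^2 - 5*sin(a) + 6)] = (-3*sin(a)^2 + 4*sin(a) + 5)*cos(a)/(sin(a)^3 - 2*sin(a)^2 - 5*sin(a) + 6)^2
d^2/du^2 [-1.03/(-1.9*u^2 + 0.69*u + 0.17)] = (7.4366*u^2 - 2.70066*u - 1.03*(3.8*u - 0.69)*(7.6*u - 1.38) - 0.66538)/(-1.9*u^2 + 0.69*u + 0.17)^3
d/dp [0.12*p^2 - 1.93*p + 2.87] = 0.24*p - 1.93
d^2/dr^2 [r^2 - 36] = 2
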